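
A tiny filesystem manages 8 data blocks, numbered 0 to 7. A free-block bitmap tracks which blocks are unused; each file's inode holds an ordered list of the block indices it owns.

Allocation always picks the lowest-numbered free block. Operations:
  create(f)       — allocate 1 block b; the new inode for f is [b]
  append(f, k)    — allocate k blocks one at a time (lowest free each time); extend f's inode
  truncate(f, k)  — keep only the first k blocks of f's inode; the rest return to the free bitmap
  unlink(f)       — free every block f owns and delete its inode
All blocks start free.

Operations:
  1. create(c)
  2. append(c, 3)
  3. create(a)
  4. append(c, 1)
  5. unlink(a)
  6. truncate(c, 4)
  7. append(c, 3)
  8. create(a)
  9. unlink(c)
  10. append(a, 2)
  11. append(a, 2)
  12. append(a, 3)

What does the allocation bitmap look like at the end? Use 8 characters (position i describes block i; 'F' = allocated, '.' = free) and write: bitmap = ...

bitmap = FFFFFFFF

[1] create(c) — c=0 (map F.......)
[2] append(c, 3) — c=0,1,2,3 (map FFFF....)
[3] create(a) — a=4 c=0,1,2,3 (map FFFFF...)
[4] append(c, 1) — a=4 c=0,1,2,3,5 (map FFFFFF..)
[5] unlink(a) — c=0,1,2,3,5 (map FFFF.F..)
[6] truncate(c, 4) — c=0,1,2,3 (map FFFF....)
[7] append(c, 3) — c=0,1,2,3,4,5,6 (map FFFFFFF.)
[8] create(a) — a=7 c=0,1,2,3,4,5,6 (map FFFFFFFF)
[9] unlink(c) — a=7 (map .......F)
[10] append(a, 2) — a=7,0,1 (map FF.....F)
[11] append(a, 2) — a=7,0,1,2,3 (map FFFF...F)
[12] append(a, 3) — a=7,0,1,2,3,4,5,6 (map FFFFFFFF)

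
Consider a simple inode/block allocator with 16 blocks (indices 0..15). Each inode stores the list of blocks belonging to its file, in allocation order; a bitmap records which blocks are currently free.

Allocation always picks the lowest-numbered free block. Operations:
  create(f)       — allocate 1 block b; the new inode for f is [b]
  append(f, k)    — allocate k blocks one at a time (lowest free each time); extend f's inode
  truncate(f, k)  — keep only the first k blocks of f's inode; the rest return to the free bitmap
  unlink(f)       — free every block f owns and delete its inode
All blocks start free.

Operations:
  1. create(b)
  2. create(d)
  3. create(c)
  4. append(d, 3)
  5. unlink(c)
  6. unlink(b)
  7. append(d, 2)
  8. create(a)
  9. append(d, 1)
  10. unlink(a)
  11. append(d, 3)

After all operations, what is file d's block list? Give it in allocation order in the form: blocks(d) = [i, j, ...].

[1] create(b) — b=0 (map F...............)
[2] create(d) — b=0 d=1 (map FF..............)
[3] create(c) — b=0 c=2 d=1 (map FFF.............)
[4] append(d, 3) — b=0 c=2 d=1,3,4,5 (map FFFFFF..........)
[5] unlink(c) — b=0 d=1,3,4,5 (map FF.FFF..........)
[6] unlink(b) — d=1,3,4,5 (map .F.FFF..........)
[7] append(d, 2) — d=1,3,4,5,0,2 (map FFFFFF..........)
[8] create(a) — a=6 d=1,3,4,5,0,2 (map FFFFFFF.........)
[9] append(d, 1) — a=6 d=1,3,4,5,0,2,7 (map FFFFFFFF........)
[10] unlink(a) — d=1,3,4,5,0,2,7 (map FFFFFF.F........)
[11] append(d, 3) — d=1,3,4,5,0,2,7,6,8,9 (map FFFFFFFFFF......)

blocks(d) = [1, 3, 4, 5, 0, 2, 7, 6, 8, 9]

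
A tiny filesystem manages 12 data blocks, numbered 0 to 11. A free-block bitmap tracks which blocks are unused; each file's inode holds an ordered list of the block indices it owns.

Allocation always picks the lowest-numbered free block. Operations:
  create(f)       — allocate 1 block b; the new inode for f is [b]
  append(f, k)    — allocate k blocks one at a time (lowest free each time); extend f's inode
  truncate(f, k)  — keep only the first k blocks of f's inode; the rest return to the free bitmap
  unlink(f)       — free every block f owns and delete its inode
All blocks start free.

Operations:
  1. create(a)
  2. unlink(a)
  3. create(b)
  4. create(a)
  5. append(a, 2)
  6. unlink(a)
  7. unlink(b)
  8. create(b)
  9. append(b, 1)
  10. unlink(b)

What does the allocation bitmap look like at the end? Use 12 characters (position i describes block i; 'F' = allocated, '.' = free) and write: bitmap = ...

create(a): bitmap=F........... | a=[0]
unlink(a): bitmap=............ | 
create(b): bitmap=F........... | b=[0]
create(a): bitmap=FF.......... | a=[1] b=[0]
append(a, 2): bitmap=FFFF........ | a=[1, 2, 3] b=[0]
unlink(a): bitmap=F........... | b=[0]
unlink(b): bitmap=............ | 
create(b): bitmap=F........... | b=[0]
append(b, 1): bitmap=FF.......... | b=[0, 1]
unlink(b): bitmap=............ | 

bitmap = ............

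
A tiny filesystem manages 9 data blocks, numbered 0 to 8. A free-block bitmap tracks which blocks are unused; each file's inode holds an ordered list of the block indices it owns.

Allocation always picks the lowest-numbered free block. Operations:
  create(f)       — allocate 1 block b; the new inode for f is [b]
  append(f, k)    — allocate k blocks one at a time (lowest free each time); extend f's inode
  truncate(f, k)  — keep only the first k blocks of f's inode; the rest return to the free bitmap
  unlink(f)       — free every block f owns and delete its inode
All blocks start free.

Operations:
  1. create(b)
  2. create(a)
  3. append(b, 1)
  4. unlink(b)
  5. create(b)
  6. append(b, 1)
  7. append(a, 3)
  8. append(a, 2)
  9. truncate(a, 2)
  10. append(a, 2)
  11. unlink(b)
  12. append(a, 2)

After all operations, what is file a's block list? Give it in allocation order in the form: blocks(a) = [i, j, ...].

create(b): bitmap=F........ | b=[0]
create(a): bitmap=FF....... | a=[1] b=[0]
append(b, 1): bitmap=FFF...... | a=[1] b=[0, 2]
unlink(b): bitmap=.F....... | a=[1]
create(b): bitmap=FF....... | a=[1] b=[0]
append(b, 1): bitmap=FFF...... | a=[1] b=[0, 2]
append(a, 3): bitmap=FFFFFF... | a=[1, 3, 4, 5] b=[0, 2]
append(a, 2): bitmap=FFFFFFFF. | a=[1, 3, 4, 5, 6, 7] b=[0, 2]
truncate(a, 2): bitmap=FFFF..... | a=[1, 3] b=[0, 2]
append(a, 2): bitmap=FFFFFF... | a=[1, 3, 4, 5] b=[0, 2]
unlink(b): bitmap=.F.FFF... | a=[1, 3, 4, 5]
append(a, 2): bitmap=FFFFFF... | a=[1, 3, 4, 5, 0, 2]

blocks(a) = [1, 3, 4, 5, 0, 2]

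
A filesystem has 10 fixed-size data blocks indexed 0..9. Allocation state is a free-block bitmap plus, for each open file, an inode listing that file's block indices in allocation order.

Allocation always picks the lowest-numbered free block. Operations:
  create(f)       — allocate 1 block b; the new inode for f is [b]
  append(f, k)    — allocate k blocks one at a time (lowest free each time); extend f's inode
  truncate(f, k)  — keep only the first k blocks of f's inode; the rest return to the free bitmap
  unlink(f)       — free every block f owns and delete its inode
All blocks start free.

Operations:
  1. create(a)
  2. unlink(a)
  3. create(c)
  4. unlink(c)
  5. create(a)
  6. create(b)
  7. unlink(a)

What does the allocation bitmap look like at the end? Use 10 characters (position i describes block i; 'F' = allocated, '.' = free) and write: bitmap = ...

[1] create(a) — a=0 (map F.........)
[2] unlink(a) —  (map ..........)
[3] create(c) — c=0 (map F.........)
[4] unlink(c) —  (map ..........)
[5] create(a) — a=0 (map F.........)
[6] create(b) — a=0 b=1 (map FF........)
[7] unlink(a) — b=1 (map .F........)

bitmap = .F........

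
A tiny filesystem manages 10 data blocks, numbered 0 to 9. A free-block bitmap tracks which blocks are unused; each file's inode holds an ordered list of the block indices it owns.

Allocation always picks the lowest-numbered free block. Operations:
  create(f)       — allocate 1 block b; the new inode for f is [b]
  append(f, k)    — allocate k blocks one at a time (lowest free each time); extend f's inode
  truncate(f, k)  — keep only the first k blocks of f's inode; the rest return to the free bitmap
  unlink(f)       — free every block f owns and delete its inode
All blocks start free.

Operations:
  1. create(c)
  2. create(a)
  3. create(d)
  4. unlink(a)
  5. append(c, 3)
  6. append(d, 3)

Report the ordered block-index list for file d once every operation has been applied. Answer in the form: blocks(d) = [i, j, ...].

after create(c) → c:[0]  free=[F.........]
after create(a) → a:[1], c:[0]  free=[FF........]
after create(d) → a:[1], c:[0], d:[2]  free=[FFF.......]
after unlink(a) → c:[0], d:[2]  free=[F.F.......]
after append(c, 3) → c:[0, 1, 3, 4], d:[2]  free=[FFFFF.....]
after append(d, 3) → c:[0, 1, 3, 4], d:[2, 5, 6, 7]  free=[FFFFFFFF..]

blocks(d) = [2, 5, 6, 7]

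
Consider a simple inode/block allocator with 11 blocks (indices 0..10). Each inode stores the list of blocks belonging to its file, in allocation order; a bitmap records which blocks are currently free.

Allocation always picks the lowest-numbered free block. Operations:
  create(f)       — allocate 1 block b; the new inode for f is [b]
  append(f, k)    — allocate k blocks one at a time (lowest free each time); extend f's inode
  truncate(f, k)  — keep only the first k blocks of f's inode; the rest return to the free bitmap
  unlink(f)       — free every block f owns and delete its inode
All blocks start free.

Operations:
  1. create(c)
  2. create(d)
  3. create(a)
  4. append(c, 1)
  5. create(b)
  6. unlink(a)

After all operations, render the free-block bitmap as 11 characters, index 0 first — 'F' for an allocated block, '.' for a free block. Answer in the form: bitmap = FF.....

  1. create(c)  ⇒  F..........  {c→[0]}
  2. create(d)  ⇒  FF.........  {c→[0]; d→[1]}
  3. create(a)  ⇒  FFF........  {a→[2]; c→[0]; d→[1]}
  4. append(c, 1)  ⇒  FFFF.......  {a→[2]; c→[0, 3]; d→[1]}
  5. create(b)  ⇒  FFFFF......  {a→[2]; b→[4]; c→[0, 3]; d→[1]}
  6. unlink(a)  ⇒  FF.FF......  {b→[4]; c→[0, 3]; d→[1]}

bitmap = FF.FF......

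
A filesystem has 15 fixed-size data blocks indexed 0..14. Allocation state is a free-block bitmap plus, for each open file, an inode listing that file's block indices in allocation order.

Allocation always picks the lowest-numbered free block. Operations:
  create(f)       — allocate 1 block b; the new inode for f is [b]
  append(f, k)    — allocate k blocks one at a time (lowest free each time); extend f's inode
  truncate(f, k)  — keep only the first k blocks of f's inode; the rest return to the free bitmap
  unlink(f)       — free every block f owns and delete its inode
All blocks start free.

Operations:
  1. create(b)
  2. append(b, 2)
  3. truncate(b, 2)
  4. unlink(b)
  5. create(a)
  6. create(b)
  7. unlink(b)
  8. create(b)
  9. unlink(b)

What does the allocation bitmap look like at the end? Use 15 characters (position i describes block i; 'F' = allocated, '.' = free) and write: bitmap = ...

bitmap = F..............

[1] create(b) — b=0 (map F..............)
[2] append(b, 2) — b=0,1,2 (map FFF............)
[3] truncate(b, 2) — b=0,1 (map FF.............)
[4] unlink(b) —  (map ...............)
[5] create(a) — a=0 (map F..............)
[6] create(b) — a=0 b=1 (map FF.............)
[7] unlink(b) — a=0 (map F..............)
[8] create(b) — a=0 b=1 (map FF.............)
[9] unlink(b) — a=0 (map F..............)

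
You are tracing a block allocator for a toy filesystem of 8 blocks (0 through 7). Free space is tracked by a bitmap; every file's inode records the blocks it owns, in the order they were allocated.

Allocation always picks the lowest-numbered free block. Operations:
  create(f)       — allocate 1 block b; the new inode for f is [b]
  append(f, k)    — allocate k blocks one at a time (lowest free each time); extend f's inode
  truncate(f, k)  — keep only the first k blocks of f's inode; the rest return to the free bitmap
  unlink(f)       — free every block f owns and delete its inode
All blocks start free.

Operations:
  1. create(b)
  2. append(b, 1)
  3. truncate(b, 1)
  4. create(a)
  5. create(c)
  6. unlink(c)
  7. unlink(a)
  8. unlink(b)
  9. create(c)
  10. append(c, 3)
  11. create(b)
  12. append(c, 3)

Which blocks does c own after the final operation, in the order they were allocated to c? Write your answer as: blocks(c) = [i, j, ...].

blocks(c) = [0, 1, 2, 3, 5, 6, 7]

after create(b) → b:[0]  free=[F.......]
after append(b, 1) → b:[0, 1]  free=[FF......]
after truncate(b, 1) → b:[0]  free=[F.......]
after create(a) → a:[1], b:[0]  free=[FF......]
after create(c) → a:[1], b:[0], c:[2]  free=[FFF.....]
after unlink(c) → a:[1], b:[0]  free=[FF......]
after unlink(a) → b:[0]  free=[F.......]
after unlink(b) →   free=[........]
after create(c) → c:[0]  free=[F.......]
after append(c, 3) → c:[0, 1, 2, 3]  free=[FFFF....]
after create(b) → b:[4], c:[0, 1, 2, 3]  free=[FFFFF...]
after append(c, 3) → b:[4], c:[0, 1, 2, 3, 5, 6, 7]  free=[FFFFFFFF]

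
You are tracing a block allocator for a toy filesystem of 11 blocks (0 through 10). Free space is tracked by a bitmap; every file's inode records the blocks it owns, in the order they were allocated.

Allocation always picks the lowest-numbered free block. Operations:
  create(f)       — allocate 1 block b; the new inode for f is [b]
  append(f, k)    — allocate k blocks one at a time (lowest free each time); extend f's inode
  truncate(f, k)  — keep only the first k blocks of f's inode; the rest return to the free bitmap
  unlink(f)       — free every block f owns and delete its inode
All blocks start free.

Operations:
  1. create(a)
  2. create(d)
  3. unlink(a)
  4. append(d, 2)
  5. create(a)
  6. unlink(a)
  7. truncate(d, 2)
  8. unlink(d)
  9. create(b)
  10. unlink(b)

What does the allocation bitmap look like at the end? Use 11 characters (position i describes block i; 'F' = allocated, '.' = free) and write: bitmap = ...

  1. create(a)  ⇒  F..........  {a→[0]}
  2. create(d)  ⇒  FF.........  {a→[0]; d→[1]}
  3. unlink(a)  ⇒  .F.........  {d→[1]}
  4. append(d, 2)  ⇒  FFF........  {d→[1, 0, 2]}
  5. create(a)  ⇒  FFFF.......  {a→[3]; d→[1, 0, 2]}
  6. unlink(a)  ⇒  FFF........  {d→[1, 0, 2]}
  7. truncate(d, 2)  ⇒  FF.........  {d→[1, 0]}
  8. unlink(d)  ⇒  ...........  {}
  9. create(b)  ⇒  F..........  {b→[0]}
  10. unlink(b)  ⇒  ...........  {}

bitmap = ...........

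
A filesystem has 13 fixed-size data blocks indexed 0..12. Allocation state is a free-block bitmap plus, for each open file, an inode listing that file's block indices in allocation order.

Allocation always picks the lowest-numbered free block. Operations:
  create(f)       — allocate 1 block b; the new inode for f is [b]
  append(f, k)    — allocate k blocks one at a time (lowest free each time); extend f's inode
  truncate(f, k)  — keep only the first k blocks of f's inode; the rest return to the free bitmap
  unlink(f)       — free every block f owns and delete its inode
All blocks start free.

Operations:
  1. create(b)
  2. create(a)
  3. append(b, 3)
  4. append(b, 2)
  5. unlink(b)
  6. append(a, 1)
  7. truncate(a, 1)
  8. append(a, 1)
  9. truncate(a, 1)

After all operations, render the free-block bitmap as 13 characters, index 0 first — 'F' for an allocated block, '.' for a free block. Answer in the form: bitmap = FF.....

bitmap = .F...........

  1. create(b)  ⇒  F............  {b→[0]}
  2. create(a)  ⇒  FF...........  {a→[1]; b→[0]}
  3. append(b, 3)  ⇒  FFFFF........  {a→[1]; b→[0, 2, 3, 4]}
  4. append(b, 2)  ⇒  FFFFFFF......  {a→[1]; b→[0, 2, 3, 4, 5, 6]}
  5. unlink(b)  ⇒  .F...........  {a→[1]}
  6. append(a, 1)  ⇒  FF...........  {a→[1, 0]}
  7. truncate(a, 1)  ⇒  .F...........  {a→[1]}
  8. append(a, 1)  ⇒  FF...........  {a→[1, 0]}
  9. truncate(a, 1)  ⇒  .F...........  {a→[1]}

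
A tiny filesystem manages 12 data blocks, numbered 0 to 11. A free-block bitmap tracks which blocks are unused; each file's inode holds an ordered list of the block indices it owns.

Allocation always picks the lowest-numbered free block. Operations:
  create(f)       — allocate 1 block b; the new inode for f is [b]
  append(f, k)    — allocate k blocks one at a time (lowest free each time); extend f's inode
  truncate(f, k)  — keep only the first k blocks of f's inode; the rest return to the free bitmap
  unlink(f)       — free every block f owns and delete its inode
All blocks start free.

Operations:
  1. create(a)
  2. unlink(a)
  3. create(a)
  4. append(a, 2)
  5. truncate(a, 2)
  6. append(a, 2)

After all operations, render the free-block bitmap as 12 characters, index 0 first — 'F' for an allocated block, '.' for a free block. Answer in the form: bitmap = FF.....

[1] create(a) — a=0 (map F...........)
[2] unlink(a) —  (map ............)
[3] create(a) — a=0 (map F...........)
[4] append(a, 2) — a=0,1,2 (map FFF.........)
[5] truncate(a, 2) — a=0,1 (map FF..........)
[6] append(a, 2) — a=0,1,2,3 (map FFFF........)

bitmap = FFFF........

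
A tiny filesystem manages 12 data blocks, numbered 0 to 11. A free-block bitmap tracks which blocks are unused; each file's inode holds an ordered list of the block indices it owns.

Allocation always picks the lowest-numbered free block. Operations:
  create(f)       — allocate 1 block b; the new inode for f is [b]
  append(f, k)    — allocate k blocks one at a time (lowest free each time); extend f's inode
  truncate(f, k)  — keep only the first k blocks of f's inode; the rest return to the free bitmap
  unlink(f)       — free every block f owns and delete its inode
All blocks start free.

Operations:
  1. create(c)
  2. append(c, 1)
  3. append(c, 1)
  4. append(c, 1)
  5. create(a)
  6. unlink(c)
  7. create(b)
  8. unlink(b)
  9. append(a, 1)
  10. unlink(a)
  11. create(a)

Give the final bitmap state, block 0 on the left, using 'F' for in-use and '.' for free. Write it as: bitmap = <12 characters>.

  1. create(c)  ⇒  F...........  {c→[0]}
  2. append(c, 1)  ⇒  FF..........  {c→[0, 1]}
  3. append(c, 1)  ⇒  FFF.........  {c→[0, 1, 2]}
  4. append(c, 1)  ⇒  FFFF........  {c→[0, 1, 2, 3]}
  5. create(a)  ⇒  FFFFF.......  {a→[4]; c→[0, 1, 2, 3]}
  6. unlink(c)  ⇒  ....F.......  {a→[4]}
  7. create(b)  ⇒  F...F.......  {a→[4]; b→[0]}
  8. unlink(b)  ⇒  ....F.......  {a→[4]}
  9. append(a, 1)  ⇒  F...F.......  {a→[4, 0]}
  10. unlink(a)  ⇒  ............  {}
  11. create(a)  ⇒  F...........  {a→[0]}

bitmap = F...........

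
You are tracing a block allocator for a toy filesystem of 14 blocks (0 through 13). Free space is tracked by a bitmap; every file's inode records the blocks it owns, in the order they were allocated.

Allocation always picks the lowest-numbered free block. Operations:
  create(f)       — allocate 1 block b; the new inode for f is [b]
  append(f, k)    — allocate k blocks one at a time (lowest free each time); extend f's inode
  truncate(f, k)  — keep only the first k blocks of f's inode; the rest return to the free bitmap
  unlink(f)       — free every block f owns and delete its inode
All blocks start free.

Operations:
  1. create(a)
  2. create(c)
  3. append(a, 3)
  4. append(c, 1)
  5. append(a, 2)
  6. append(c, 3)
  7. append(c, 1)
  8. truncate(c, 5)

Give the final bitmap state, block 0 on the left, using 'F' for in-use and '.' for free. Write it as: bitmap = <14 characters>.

bitmap = FFFFFFFFFFF...

create(a): bitmap=F............. | a=[0]
create(c): bitmap=FF............ | a=[0] c=[1]
append(a, 3): bitmap=FFFFF......... | a=[0, 2, 3, 4] c=[1]
append(c, 1): bitmap=FFFFFF........ | a=[0, 2, 3, 4] c=[1, 5]
append(a, 2): bitmap=FFFFFFFF...... | a=[0, 2, 3, 4, 6, 7] c=[1, 5]
append(c, 3): bitmap=FFFFFFFFFFF... | a=[0, 2, 3, 4, 6, 7] c=[1, 5, 8, 9, 10]
append(c, 1): bitmap=FFFFFFFFFFFF.. | a=[0, 2, 3, 4, 6, 7] c=[1, 5, 8, 9, 10, 11]
truncate(c, 5): bitmap=FFFFFFFFFFF... | a=[0, 2, 3, 4, 6, 7] c=[1, 5, 8, 9, 10]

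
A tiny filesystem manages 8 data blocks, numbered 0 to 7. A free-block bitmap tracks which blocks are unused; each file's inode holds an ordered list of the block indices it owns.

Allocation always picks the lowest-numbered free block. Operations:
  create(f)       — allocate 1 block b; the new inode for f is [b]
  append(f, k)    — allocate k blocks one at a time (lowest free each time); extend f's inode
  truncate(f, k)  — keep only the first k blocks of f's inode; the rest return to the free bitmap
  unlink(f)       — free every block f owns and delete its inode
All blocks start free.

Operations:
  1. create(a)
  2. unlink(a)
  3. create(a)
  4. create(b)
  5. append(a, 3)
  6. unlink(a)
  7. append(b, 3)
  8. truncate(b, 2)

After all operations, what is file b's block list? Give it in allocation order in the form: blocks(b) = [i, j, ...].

  1. create(a)  ⇒  F.......  {a→[0]}
  2. unlink(a)  ⇒  ........  {}
  3. create(a)  ⇒  F.......  {a→[0]}
  4. create(b)  ⇒  FF......  {a→[0]; b→[1]}
  5. append(a, 3)  ⇒  FFFFF...  {a→[0, 2, 3, 4]; b→[1]}
  6. unlink(a)  ⇒  .F......  {b→[1]}
  7. append(b, 3)  ⇒  FFFF....  {b→[1, 0, 2, 3]}
  8. truncate(b, 2)  ⇒  FF......  {b→[1, 0]}

blocks(b) = [1, 0]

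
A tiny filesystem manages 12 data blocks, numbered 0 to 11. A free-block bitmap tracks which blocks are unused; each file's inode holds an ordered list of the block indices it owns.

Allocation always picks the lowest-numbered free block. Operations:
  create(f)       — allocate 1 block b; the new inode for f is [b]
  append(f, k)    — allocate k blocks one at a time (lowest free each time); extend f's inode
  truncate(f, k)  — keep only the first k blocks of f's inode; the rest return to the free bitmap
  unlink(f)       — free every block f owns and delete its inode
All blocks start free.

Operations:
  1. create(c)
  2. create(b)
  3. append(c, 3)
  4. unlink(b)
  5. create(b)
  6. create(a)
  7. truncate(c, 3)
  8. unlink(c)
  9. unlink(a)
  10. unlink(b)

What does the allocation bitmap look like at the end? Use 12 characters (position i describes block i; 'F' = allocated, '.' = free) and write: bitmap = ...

  1. create(c)  ⇒  F...........  {c→[0]}
  2. create(b)  ⇒  FF..........  {b→[1]; c→[0]}
  3. append(c, 3)  ⇒  FFFFF.......  {b→[1]; c→[0, 2, 3, 4]}
  4. unlink(b)  ⇒  F.FFF.......  {c→[0, 2, 3, 4]}
  5. create(b)  ⇒  FFFFF.......  {b→[1]; c→[0, 2, 3, 4]}
  6. create(a)  ⇒  FFFFFF......  {a→[5]; b→[1]; c→[0, 2, 3, 4]}
  7. truncate(c, 3)  ⇒  FFFF.F......  {a→[5]; b→[1]; c→[0, 2, 3]}
  8. unlink(c)  ⇒  .F...F......  {a→[5]; b→[1]}
  9. unlink(a)  ⇒  .F..........  {b→[1]}
  10. unlink(b)  ⇒  ............  {}

bitmap = ............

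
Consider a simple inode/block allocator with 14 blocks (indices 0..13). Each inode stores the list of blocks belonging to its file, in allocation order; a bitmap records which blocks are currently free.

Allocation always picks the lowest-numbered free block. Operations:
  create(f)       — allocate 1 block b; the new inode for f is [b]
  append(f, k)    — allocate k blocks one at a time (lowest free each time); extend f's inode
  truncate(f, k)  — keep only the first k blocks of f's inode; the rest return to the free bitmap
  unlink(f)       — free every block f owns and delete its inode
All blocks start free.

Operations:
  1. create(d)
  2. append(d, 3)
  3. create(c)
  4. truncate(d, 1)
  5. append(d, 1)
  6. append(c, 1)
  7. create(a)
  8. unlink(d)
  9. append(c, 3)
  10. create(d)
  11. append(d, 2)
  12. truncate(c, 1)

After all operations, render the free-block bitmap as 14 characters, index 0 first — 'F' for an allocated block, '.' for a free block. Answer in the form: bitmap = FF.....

create(d): bitmap=F............. | d=[0]
append(d, 3): bitmap=FFFF.......... | d=[0, 1, 2, 3]
create(c): bitmap=FFFFF......... | c=[4] d=[0, 1, 2, 3]
truncate(d, 1): bitmap=F...F......... | c=[4] d=[0]
append(d, 1): bitmap=FF..F......... | c=[4] d=[0, 1]
append(c, 1): bitmap=FFF.F......... | c=[4, 2] d=[0, 1]
create(a): bitmap=FFFFF......... | a=[3] c=[4, 2] d=[0, 1]
unlink(d): bitmap=..FFF......... | a=[3] c=[4, 2]
append(c, 3): bitmap=FFFFFF........ | a=[3] c=[4, 2, 0, 1, 5]
create(d): bitmap=FFFFFFF....... | a=[3] c=[4, 2, 0, 1, 5] d=[6]
append(d, 2): bitmap=FFFFFFFFF..... | a=[3] c=[4, 2, 0, 1, 5] d=[6, 7, 8]
truncate(c, 1): bitmap=...FF.FFF..... | a=[3] c=[4] d=[6, 7, 8]

bitmap = ...FF.FFF.....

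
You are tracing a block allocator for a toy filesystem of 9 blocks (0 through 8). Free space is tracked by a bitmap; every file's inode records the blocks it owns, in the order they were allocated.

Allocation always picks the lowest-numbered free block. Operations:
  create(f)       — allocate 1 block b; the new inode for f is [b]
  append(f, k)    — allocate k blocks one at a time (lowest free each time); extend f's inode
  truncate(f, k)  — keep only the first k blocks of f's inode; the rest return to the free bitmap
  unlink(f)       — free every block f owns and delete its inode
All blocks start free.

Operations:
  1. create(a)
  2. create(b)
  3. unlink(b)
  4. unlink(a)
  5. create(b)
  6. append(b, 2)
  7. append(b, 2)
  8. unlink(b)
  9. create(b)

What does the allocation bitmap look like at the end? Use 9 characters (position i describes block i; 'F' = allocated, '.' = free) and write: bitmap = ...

bitmap = F........

create(a): bitmap=F........ | a=[0]
create(b): bitmap=FF....... | a=[0] b=[1]
unlink(b): bitmap=F........ | a=[0]
unlink(a): bitmap=......... | 
create(b): bitmap=F........ | b=[0]
append(b, 2): bitmap=FFF...... | b=[0, 1, 2]
append(b, 2): bitmap=FFFFF.... | b=[0, 1, 2, 3, 4]
unlink(b): bitmap=......... | 
create(b): bitmap=F........ | b=[0]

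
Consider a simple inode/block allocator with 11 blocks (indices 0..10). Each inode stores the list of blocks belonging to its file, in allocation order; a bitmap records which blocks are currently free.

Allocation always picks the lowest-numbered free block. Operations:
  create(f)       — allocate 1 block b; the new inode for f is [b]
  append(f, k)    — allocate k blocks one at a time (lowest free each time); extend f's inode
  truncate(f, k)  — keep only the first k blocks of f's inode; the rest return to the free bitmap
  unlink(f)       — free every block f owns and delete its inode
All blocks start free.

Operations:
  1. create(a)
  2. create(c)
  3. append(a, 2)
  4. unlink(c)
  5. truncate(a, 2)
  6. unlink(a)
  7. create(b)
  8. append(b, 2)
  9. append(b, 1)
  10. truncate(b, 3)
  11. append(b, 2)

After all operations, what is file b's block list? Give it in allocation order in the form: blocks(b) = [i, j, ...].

blocks(b) = [0, 1, 2, 3, 4]

[1] create(a) — a=0 (map F..........)
[2] create(c) — a=0 c=1 (map FF.........)
[3] append(a, 2) — a=0,2,3 c=1 (map FFFF.......)
[4] unlink(c) — a=0,2,3 (map F.FF.......)
[5] truncate(a, 2) — a=0,2 (map F.F........)
[6] unlink(a) —  (map ...........)
[7] create(b) — b=0 (map F..........)
[8] append(b, 2) — b=0,1,2 (map FFF........)
[9] append(b, 1) — b=0,1,2,3 (map FFFF.......)
[10] truncate(b, 3) — b=0,1,2 (map FFF........)
[11] append(b, 2) — b=0,1,2,3,4 (map FFFFF......)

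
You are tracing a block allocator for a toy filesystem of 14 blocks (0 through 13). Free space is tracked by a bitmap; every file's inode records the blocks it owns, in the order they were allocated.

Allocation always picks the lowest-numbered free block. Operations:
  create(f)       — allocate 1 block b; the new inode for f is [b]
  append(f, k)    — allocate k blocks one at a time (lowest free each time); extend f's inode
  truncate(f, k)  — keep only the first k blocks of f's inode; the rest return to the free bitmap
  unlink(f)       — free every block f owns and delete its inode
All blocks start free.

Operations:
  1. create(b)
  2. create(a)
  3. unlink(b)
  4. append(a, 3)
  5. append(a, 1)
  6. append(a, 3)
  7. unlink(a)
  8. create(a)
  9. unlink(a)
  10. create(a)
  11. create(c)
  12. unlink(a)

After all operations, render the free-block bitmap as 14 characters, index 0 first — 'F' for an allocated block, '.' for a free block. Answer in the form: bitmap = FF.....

bitmap = .F............

after create(b) → b:[0]  free=[F.............]
after create(a) → a:[1], b:[0]  free=[FF............]
after unlink(b) → a:[1]  free=[.F............]
after append(a, 3) → a:[1, 0, 2, 3]  free=[FFFF..........]
after append(a, 1) → a:[1, 0, 2, 3, 4]  free=[FFFFF.........]
after append(a, 3) → a:[1, 0, 2, 3, 4, 5, 6, 7]  free=[FFFFFFFF......]
after unlink(a) →   free=[..............]
after create(a) → a:[0]  free=[F.............]
after unlink(a) →   free=[..............]
after create(a) → a:[0]  free=[F.............]
after create(c) → a:[0], c:[1]  free=[FF............]
after unlink(a) → c:[1]  free=[.F............]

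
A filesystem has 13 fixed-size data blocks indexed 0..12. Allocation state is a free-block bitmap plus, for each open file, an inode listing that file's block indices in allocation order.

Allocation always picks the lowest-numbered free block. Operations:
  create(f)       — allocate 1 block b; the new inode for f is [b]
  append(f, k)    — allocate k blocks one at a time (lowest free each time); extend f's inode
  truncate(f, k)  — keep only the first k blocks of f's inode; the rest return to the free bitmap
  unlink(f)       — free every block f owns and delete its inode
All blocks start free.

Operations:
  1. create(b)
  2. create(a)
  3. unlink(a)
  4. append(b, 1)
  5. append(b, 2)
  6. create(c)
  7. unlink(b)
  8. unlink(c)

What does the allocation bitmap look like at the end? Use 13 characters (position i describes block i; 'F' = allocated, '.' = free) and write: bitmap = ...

bitmap = .............

  1. create(b)  ⇒  F............  {b→[0]}
  2. create(a)  ⇒  FF...........  {a→[1]; b→[0]}
  3. unlink(a)  ⇒  F............  {b→[0]}
  4. append(b, 1)  ⇒  FF...........  {b→[0, 1]}
  5. append(b, 2)  ⇒  FFFF.........  {b→[0, 1, 2, 3]}
  6. create(c)  ⇒  FFFFF........  {b→[0, 1, 2, 3]; c→[4]}
  7. unlink(b)  ⇒  ....F........  {c→[4]}
  8. unlink(c)  ⇒  .............  {}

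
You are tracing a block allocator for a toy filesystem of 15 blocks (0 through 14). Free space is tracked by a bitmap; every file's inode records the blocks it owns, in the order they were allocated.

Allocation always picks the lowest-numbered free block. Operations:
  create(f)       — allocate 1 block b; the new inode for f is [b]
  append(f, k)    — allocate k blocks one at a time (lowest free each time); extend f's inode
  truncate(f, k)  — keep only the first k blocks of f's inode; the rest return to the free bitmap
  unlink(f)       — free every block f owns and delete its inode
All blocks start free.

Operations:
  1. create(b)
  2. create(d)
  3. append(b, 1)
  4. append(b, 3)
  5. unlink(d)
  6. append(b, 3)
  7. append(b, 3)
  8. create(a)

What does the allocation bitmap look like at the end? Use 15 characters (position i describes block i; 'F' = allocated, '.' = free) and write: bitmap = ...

  1. create(b)  ⇒  F..............  {b→[0]}
  2. create(d)  ⇒  FF.............  {b→[0]; d→[1]}
  3. append(b, 1)  ⇒  FFF............  {b→[0, 2]; d→[1]}
  4. append(b, 3)  ⇒  FFFFFF.........  {b→[0, 2, 3, 4, 5]; d→[1]}
  5. unlink(d)  ⇒  F.FFFF.........  {b→[0, 2, 3, 4, 5]}
  6. append(b, 3)  ⇒  FFFFFFFF.......  {b→[0, 2, 3, 4, 5, 1, 6, 7]}
  7. append(b, 3)  ⇒  FFFFFFFFFFF....  {b→[0, 2, 3, 4, 5, 1, 6, 7, 8, 9, 10]}
  8. create(a)  ⇒  FFFFFFFFFFFF...  {a→[11]; b→[0, 2, 3, 4, 5, 1, 6, 7, 8, 9, 10]}

bitmap = FFFFFFFFFFFF...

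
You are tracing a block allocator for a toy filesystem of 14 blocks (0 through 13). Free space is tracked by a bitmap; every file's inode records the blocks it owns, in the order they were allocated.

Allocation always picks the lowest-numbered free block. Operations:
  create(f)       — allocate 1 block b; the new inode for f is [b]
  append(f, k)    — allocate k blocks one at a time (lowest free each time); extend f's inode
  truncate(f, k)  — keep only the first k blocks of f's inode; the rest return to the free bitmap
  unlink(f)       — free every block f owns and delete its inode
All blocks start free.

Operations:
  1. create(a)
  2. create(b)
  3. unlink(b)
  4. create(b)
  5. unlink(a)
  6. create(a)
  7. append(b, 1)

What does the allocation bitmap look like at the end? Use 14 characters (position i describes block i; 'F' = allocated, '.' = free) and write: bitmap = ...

bitmap = FFF...........

[1] create(a) — a=0 (map F.............)
[2] create(b) — a=0 b=1 (map FF............)
[3] unlink(b) — a=0 (map F.............)
[4] create(b) — a=0 b=1 (map FF............)
[5] unlink(a) — b=1 (map .F............)
[6] create(a) — a=0 b=1 (map FF............)
[7] append(b, 1) — a=0 b=1,2 (map FFF...........)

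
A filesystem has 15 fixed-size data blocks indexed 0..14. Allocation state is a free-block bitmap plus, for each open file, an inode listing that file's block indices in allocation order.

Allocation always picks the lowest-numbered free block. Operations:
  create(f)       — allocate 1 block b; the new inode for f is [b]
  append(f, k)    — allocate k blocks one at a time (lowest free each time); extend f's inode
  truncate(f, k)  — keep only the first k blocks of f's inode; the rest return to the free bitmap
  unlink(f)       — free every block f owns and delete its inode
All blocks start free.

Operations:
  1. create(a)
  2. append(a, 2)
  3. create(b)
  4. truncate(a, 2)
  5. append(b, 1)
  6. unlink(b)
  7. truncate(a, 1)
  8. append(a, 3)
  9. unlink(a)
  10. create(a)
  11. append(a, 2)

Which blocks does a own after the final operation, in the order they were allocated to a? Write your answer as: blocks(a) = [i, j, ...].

blocks(a) = [0, 1, 2]

[1] create(a) — a=0 (map F..............)
[2] append(a, 2) — a=0,1,2 (map FFF............)
[3] create(b) — a=0,1,2 b=3 (map FFFF...........)
[4] truncate(a, 2) — a=0,1 b=3 (map FF.F...........)
[5] append(b, 1) — a=0,1 b=3,2 (map FFFF...........)
[6] unlink(b) — a=0,1 (map FF.............)
[7] truncate(a, 1) — a=0 (map F..............)
[8] append(a, 3) — a=0,1,2,3 (map FFFF...........)
[9] unlink(a) —  (map ...............)
[10] create(a) — a=0 (map F..............)
[11] append(a, 2) — a=0,1,2 (map FFF............)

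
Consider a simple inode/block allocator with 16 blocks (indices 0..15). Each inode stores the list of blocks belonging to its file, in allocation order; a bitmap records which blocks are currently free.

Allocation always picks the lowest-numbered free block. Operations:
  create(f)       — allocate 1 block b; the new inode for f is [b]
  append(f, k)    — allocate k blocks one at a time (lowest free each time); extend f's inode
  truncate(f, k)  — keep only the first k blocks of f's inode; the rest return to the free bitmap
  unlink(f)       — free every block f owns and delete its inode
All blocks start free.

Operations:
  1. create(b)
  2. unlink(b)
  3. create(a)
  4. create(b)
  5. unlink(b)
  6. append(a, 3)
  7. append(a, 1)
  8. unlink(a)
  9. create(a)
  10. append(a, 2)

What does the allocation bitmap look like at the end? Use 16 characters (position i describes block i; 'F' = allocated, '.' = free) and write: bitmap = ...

create(b): bitmap=F............... | b=[0]
unlink(b): bitmap=................ | 
create(a): bitmap=F............... | a=[0]
create(b): bitmap=FF.............. | a=[0] b=[1]
unlink(b): bitmap=F............... | a=[0]
append(a, 3): bitmap=FFFF............ | a=[0, 1, 2, 3]
append(a, 1): bitmap=FFFFF........... | a=[0, 1, 2, 3, 4]
unlink(a): bitmap=................ | 
create(a): bitmap=F............... | a=[0]
append(a, 2): bitmap=FFF............. | a=[0, 1, 2]

bitmap = FFF.............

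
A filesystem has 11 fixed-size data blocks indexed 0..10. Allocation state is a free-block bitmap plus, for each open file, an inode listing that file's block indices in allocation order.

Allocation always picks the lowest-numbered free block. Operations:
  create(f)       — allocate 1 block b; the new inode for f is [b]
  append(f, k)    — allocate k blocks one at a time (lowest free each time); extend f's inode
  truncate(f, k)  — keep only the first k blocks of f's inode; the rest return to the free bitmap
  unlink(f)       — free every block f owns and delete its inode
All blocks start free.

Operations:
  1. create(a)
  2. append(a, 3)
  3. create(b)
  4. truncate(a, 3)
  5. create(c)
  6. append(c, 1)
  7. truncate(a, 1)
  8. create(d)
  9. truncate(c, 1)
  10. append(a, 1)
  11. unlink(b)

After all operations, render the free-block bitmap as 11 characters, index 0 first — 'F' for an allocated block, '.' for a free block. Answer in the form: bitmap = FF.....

bitmap = FFFF.......

  1. create(a)  ⇒  F..........  {a→[0]}
  2. append(a, 3)  ⇒  FFFF.......  {a→[0, 1, 2, 3]}
  3. create(b)  ⇒  FFFFF......  {a→[0, 1, 2, 3]; b→[4]}
  4. truncate(a, 3)  ⇒  FFF.F......  {a→[0, 1, 2]; b→[4]}
  5. create(c)  ⇒  FFFFF......  {a→[0, 1, 2]; b→[4]; c→[3]}
  6. append(c, 1)  ⇒  FFFFFF.....  {a→[0, 1, 2]; b→[4]; c→[3, 5]}
  7. truncate(a, 1)  ⇒  F..FFF.....  {a→[0]; b→[4]; c→[3, 5]}
  8. create(d)  ⇒  FF.FFF.....  {a→[0]; b→[4]; c→[3, 5]; d→[1]}
  9. truncate(c, 1)  ⇒  FF.FF......  {a→[0]; b→[4]; c→[3]; d→[1]}
  10. append(a, 1)  ⇒  FFFFF......  {a→[0, 2]; b→[4]; c→[3]; d→[1]}
  11. unlink(b)  ⇒  FFFF.......  {a→[0, 2]; c→[3]; d→[1]}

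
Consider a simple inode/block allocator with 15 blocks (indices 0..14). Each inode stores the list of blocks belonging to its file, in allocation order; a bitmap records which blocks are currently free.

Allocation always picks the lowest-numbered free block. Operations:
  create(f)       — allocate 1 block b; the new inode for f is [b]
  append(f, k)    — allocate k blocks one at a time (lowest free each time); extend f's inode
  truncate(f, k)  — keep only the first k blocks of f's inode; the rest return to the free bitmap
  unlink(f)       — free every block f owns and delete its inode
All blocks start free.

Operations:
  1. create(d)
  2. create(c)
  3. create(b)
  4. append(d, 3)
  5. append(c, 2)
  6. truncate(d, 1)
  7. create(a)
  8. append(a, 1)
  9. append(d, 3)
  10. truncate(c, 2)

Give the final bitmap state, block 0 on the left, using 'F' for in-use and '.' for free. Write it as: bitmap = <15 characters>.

bitmap = FFFFFFF.FF.....

  1. create(d)  ⇒  F..............  {d→[0]}
  2. create(c)  ⇒  FF.............  {c→[1]; d→[0]}
  3. create(b)  ⇒  FFF............  {b→[2]; c→[1]; d→[0]}
  4. append(d, 3)  ⇒  FFFFFF.........  {b→[2]; c→[1]; d→[0, 3, 4, 5]}
  5. append(c, 2)  ⇒  FFFFFFFF.......  {b→[2]; c→[1, 6, 7]; d→[0, 3, 4, 5]}
  6. truncate(d, 1)  ⇒  FFF...FF.......  {b→[2]; c→[1, 6, 7]; d→[0]}
  7. create(a)  ⇒  FFFF..FF.......  {a→[3]; b→[2]; c→[1, 6, 7]; d→[0]}
  8. append(a, 1)  ⇒  FFFFF.FF.......  {a→[3, 4]; b→[2]; c→[1, 6, 7]; d→[0]}
  9. append(d, 3)  ⇒  FFFFFFFFFF.....  {a→[3, 4]; b→[2]; c→[1, 6, 7]; d→[0, 5, 8, 9]}
  10. truncate(c, 2)  ⇒  FFFFFFF.FF.....  {a→[3, 4]; b→[2]; c→[1, 6]; d→[0, 5, 8, 9]}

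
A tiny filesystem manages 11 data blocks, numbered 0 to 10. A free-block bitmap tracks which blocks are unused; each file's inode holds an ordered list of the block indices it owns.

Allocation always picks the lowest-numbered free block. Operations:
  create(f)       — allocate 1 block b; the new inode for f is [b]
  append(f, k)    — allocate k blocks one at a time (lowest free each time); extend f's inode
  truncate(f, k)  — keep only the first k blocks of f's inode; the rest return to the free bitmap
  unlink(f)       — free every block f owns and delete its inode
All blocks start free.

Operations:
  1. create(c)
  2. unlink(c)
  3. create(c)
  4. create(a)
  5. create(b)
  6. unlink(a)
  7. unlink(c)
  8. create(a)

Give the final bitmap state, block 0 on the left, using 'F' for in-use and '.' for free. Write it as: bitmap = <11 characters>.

[1] create(c) — c=0 (map F..........)
[2] unlink(c) —  (map ...........)
[3] create(c) — c=0 (map F..........)
[4] create(a) — a=1 c=0 (map FF.........)
[5] create(b) — a=1 b=2 c=0 (map FFF........)
[6] unlink(a) — b=2 c=0 (map F.F........)
[7] unlink(c) — b=2 (map ..F........)
[8] create(a) — a=0 b=2 (map F.F........)

bitmap = F.F........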